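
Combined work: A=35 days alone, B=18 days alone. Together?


Rate of A = 1/35 per day
Rate of B = 1/18 per day
Combined rate = 1/35 + 1/18 = 53/630 ≈ 0.0841 per day
Days = 1 / combined rate = 630/53
≈ 11.89 days

11.89 days


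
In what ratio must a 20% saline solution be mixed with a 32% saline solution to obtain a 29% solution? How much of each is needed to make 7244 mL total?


Let x parts of 20% mix with y parts of 32%.
20x + 32y = 29(x + y)
20x + 32y = 29x + 29y
x(20 - 29) = y(29 - 32)
x/y = (32 - 29)/(29 - 20) = 3/9
Simplify: 1:3
Total parts = 4; one part = 7244/4 = 1811.00 mL
20% solution: 1×1811.00 = 1811.00 mL
32% solution: 3×1811.00 = 5433.00 mL
= ratio 1:3; 1811.00 mL and 5433.00 mL

ratio 1:3; 1811.00 mL and 5433.00 mL


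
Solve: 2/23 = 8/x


Cross multiply: 2 × x = 23 × 8
2x = 184
x = 184 / 2
= 92.00

92.00


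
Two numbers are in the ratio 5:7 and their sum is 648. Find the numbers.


Let A = 5k, B = 7k.
5k + 7k = 648
12k = 648 → k = 648/12 = 54
A = 5×54 = 270, B = 7×54 = 378
= A = 270, B = 378

A = 270, B = 378


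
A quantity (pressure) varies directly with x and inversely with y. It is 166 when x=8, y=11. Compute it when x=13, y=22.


z = k·x/y
Solve for k using the known point: k = z·y/x = 166×11/8 = 1826/8 = 228.2500
Now evaluate at x=13, y=22:
z = k × 13 / 22 = (1826 × 13) / (8 × 22) = 23738/176
= 134.8750

134.8750


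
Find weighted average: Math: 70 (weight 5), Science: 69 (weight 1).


Numerator = 70×5 + 69×1
= 350 + 69
= 419
Total weight = 6
Weighted avg = 419/6
= 69.83

69.83


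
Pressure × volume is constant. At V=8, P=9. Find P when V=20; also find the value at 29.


Inverse proportion: x × y = constant
k = 8 × 9 = 72
At x=20: k/20 = 3.60
At x=29: k/29 = 2.48
= 3.60 and 2.48

3.60 and 2.48


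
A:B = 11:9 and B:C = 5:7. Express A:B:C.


Match B: multiply A:B by 5 → 55:45
Multiply B:C by 9 → 45:63
Combined: 55:45:63
GCD = 1
= 55:45:63

55:45:63


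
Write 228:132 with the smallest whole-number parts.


GCD(228, 132) = 12
228/12 : 132/12
= 19:11

19:11


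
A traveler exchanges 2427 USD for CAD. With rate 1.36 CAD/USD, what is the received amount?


Amount × rate = 2427 × 1.36
= 3300.72 CAD

3300.72 CAD


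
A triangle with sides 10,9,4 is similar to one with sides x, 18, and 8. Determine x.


Scale factor = 18/9 = 2
Missing side = 10 × 2
= 20.0

20.0


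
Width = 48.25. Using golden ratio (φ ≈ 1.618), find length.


φ = (1 + √5) / 2 ≈ 1.618
Length = width × φ = 48.25 × 1.618 = 78.0685
≈ 78.07

78.07


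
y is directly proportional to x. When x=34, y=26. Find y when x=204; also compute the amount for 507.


Direct proportion: y/x = constant
k = 26/34 ≈ 0.7647
y at x=204: k × 204 = 26 × 204 / 34 = 5304/34 = 156.00
y at x=507: k × 507 = 26 × 507 / 34 = 13182/34 ≈ 387.71
= 156.00 and 387.71

156.00 and 387.71


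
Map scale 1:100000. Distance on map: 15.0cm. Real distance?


Real distance = map distance × scale
= 15.0cm × 100000
= 1500000 cm = 15000.0 m
= 15.000 km

15.000 km


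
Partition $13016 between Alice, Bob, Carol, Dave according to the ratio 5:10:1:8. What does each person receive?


Total parts = 5 + 10 + 1 + 8 = 24
Alice: 13016 × 5/24 = 2711.67
Bob: 13016 × 10/24 = 5423.33
Carol: 13016 × 1/24 = 542.33
Dave: 13016 × 8/24 = 4338.67
= Alice: $2711.67, Bob: $5423.33, Carol: $542.33, Dave: $4338.67

Alice: $2711.67, Bob: $5423.33, Carol: $542.33, Dave: $4338.67


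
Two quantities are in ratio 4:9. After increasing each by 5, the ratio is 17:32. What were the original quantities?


Let A = 4k, B = 9k.
(4k + 5) / (9k + 5) = 17/32
Cross-multiply: 32(4k + 5) = 17(9k + 5)
128k + 160 = 153k + 85
128k - 153k = 85 - 160
-25k = -75
k = -75/-25 = 3
A = 4×3 = 12, B = 9×3 = 27
= A = 12, B = 27

A = 12, B = 27


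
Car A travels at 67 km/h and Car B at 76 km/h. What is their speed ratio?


Ratio = 67:76
GCD = 1
Simplified = 67:76
Time ratio (same distance) = 76:67
Speed ratio = 67:76

67:76


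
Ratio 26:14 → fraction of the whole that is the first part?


Total parts = 26 + 14 = 40
First part: 26/40 = 13/20
= 13/20

13/20


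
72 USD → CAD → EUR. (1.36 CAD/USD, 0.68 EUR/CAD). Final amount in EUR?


Step 1: 72 USD × 1.36 = 97.92 CAD
Step 2: 97.92 CAD × 0.68 = 66.59 EUR
Implied rate USD→EUR = 1.36 × 0.68 = 0.9248
= 66.59 EUR

66.59 EUR


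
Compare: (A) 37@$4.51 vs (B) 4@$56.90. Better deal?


Deal A: $4.51/37 = $0.1219/unit
Deal B: $56.90/4 = $14.2250/unit
A is cheaper per unit
= Deal A

Deal A


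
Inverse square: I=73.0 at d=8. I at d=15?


I₁d₁² = I₂d₂²
I₂ = I₁ × (d₁/d₂)²
= 73.0 × (8/15)²
= 73.0 × 64/225
= 4672/225
≈ 20.7644

20.7644


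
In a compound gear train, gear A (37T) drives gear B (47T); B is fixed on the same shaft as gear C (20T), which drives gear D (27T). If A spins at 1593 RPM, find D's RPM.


Stage 1: RPM_B = RPM_A × t_A/t_B = 1593 × 37/47 = 58941/47 ≈ 1254.06
B and C share a shaft → RPM_C = RPM_B
Stage 2: RPM_D = RPM_C × t_C/t_D = RPM_A × (t_A×t_C)/(t_B×t_D)
Overall ratio = (37×20)/(47×27) = 740/1269
RPM_D = 1593 × 740/1269 = 1178820/1269
≈ 928.94 RPM

928.94 RPM


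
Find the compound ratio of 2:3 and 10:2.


Compound ratio = (2×10) : (3×2)
= 20:6
GCD = 2
= 10:3

10:3


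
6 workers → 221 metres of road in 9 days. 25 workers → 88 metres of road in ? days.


Days ∝ work / workers, so d₂ = d₁ × (m₁/m₂) × (w₂/w₁)
Workers factor (inverse): 6/25 = 0.2400
Work factor (direct): 88/221 ≈ 0.3982
d₂ = 9 × 6/25 × 88/221 = (9 × 6 × 88) / (25 × 221) = 4752/5525
≈ 0.86 days

0.86 days


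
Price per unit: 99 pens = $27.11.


Unit rate = total / quantity
= 27.11 / 99
= $0.27 per unit

$0.27 per unit


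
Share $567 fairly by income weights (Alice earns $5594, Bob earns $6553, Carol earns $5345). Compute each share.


Total income = 5594 + 6553 + 5345 = $17492
Alice: $567 × 5594/17492 = $181.33
Bob: $567 × 6553/17492 = $212.41
Carol: $567 × 5345/17492 = $173.26
= Alice: $181.33, Bob: $212.41, Carol: $173.26

Alice: $181.33, Bob: $212.41, Carol: $173.26


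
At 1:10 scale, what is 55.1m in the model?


Model size = real / scale
= 55.1 / 10
= 5.5100 m

5.5100 m


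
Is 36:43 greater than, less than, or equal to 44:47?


36/43 = 0.8372
44/47 = 0.9362
0.8372 < 0.9362, so 36:43 is less
= less than

less than


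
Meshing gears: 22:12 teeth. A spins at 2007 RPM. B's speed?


Gear ratio = 22:12 = 11:6
RPM_B = RPM_A × (teeth_A / teeth_B)
= 2007 × (22/12)
= 3679.5 RPM

3679.5 RPM


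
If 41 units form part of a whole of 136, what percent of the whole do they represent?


Percentage = (part / whole) × 100
= (41 / 136) × 100
≈ 30.15%

30.15%


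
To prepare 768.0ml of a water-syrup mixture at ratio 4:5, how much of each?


Total parts = 4 + 5 = 9
water: 768.0 × 4/9 = 341.3ml
syrup: 768.0 × 5/9 = 426.7ml
= 341.3ml and 426.7ml

341.3ml and 426.7ml


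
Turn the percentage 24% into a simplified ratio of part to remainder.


24% means 24 parts out of 100; remainder = 76
Part : remainder = 24:76
GCD = 4
= 6:19

6:19


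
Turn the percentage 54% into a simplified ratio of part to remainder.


54% means 54 parts out of 100; remainder = 46
Part : remainder = 54:46
GCD = 2
= 27:23

27:23


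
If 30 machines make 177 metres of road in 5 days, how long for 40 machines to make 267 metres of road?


Days ∝ work / workers, so d₂ = d₁ × (m₁/m₂) × (w₂/w₁)
Workers factor (inverse): 30/40 = 0.7500
Work factor (direct): 267/177 ≈ 1.5085
d₂ = 5 × 30/40 × 267/177 = (5 × 30 × 267) / (40 × 177) = 40050/7080
≈ 5.66 days

5.66 days


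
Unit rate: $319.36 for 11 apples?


Unit rate = total / quantity
= 319.36 / 11
= $29.03 per unit

$29.03 per unit


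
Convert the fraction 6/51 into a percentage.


Percentage = (part / whole) × 100
= (6 / 51) × 100
≈ 11.76%

11.76%


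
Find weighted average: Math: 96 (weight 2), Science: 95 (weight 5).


Numerator = 96×2 + 95×5
= 192 + 475
= 667
Total weight = 7
Weighted avg = 667/7
= 95.29

95.29


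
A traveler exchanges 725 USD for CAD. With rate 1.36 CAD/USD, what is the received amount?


Amount × rate = 725 × 1.36
= 986.00 CAD

986.00 CAD


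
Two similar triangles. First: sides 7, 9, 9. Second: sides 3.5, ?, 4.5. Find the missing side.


Scale factor = 3.5/7 = 0.5
Missing side = 9 × 0.5
= 4.5

4.5


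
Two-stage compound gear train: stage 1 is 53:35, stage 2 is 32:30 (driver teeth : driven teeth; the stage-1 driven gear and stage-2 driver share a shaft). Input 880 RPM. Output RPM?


Stage 1: RPM_B = RPM_A × t_A/t_B = 880 × 53/35 = 46640/35 ≈ 1332.57
B and C share a shaft → RPM_C = RPM_B
Stage 2: RPM_D = RPM_C × t_C/t_D = RPM_A × (t_A×t_C)/(t_B×t_D)
Overall ratio = (53×32)/(35×30) = 1696/1050
RPM_D = 880 × 1696/1050 = 1492480/1050
≈ 1421.41 RPM

1421.41 RPM


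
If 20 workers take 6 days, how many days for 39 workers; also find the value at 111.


Inverse proportion: x × y = constant
k = 20 × 6 = 120
At x=39: k/39 = 3.08
At x=111: k/111 = 1.08
= 3.08 and 1.08

3.08 and 1.08


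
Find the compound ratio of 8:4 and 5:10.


Compound ratio = (8×5) : (4×10)
= 40:40
GCD = 40
= 1:1

1:1


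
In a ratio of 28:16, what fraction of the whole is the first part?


Total parts = 28 + 16 = 44
First part: 28/44 = 7/11
= 7/11

7/11


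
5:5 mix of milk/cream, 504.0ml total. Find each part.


Total parts = 5 + 5 = 10
milk: 504.0 × 5/10 = 252.0ml
cream: 504.0 × 5/10 = 252.0ml
= 252.0ml and 252.0ml

252.0ml and 252.0ml


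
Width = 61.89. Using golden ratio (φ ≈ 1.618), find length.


φ = (1 + √5) / 2 ≈ 1.618
Length = width × φ = 61.89 × 1.618 = 100.13802
≈ 100.14

100.14


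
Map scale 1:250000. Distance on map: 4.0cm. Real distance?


Real distance = map distance × scale
= 4.0cm × 250000
= 1000000 cm = 10000.0 m
= 10.000 km

10.000 km


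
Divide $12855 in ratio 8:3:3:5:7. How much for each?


Total parts = 8 + 3 + 3 + 5 + 7 = 26
Part 1: 12855 × 8/26 = 3955.38
Part 2: 12855 × 3/26 = 1483.27
Part 3: 12855 × 3/26 = 1483.27
Part 4: 12855 × 5/26 = 2472.12
Part 5: 12855 × 7/26 = 3460.96
= Part 1: $3955.38, Part 2: $1483.27, Part 3: $1483.27, Part 4: $2472.12, Part 5: $3460.96

Part 1: $3955.38, Part 2: $1483.27, Part 3: $1483.27, Part 4: $2472.12, Part 5: $3460.96


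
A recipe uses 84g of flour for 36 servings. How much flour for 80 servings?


Direct proportion: y/x = constant
k = 84/36 ≈ 2.3333
y₂ = k × 80 = 84 × 80 / 36 = 6720/36
≈ 186.67

186.67


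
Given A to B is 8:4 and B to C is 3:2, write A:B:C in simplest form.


Match B: multiply A:B by 3 → 24:12
Multiply B:C by 4 → 12:8
Combined: 24:12:8
GCD = 4
= 6:3:2

6:3:2


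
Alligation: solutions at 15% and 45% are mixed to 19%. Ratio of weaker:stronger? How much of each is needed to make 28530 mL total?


Let x parts of 15% mix with y parts of 45%.
15x + 45y = 19(x + y)
15x + 45y = 19x + 19y
x(15 - 19) = y(19 - 45)
x/y = (45 - 19)/(19 - 15) = 26/4
Simplify: 13:2
Total parts = 15; one part = 28530/15 = 1902.00 mL
15% solution: 13×1902.00 = 24726.00 mL
45% solution: 2×1902.00 = 3804.00 mL
= ratio 13:2; 24726.00 mL and 3804.00 mL

ratio 13:2; 24726.00 mL and 3804.00 mL


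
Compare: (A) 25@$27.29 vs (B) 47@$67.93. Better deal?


Deal A: $27.29/25 = $1.0916/unit
Deal B: $67.93/47 = $1.4453/unit
A is cheaper per unit
= Deal A

Deal A


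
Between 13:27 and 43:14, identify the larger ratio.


13/27 = 0.4815
43/14 = 3.0714
0.4815 < 3.0714, so 13:27 is less
= 43:14

43:14


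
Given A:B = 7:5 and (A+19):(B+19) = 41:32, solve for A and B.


Let A = 7k, B = 5k.
(7k + 19) / (5k + 19) = 41/32
Cross-multiply: 32(7k + 19) = 41(5k + 19)
224k + 608 = 205k + 779
224k - 205k = 779 - 608
19k = 171
k = 171/19 = 9
A = 7×9 = 63, B = 5×9 = 45
= A = 63, B = 45

A = 63, B = 45


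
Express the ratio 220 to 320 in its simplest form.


GCD(220, 320) = 20
220/20 : 320/20
= 11:16

11:16


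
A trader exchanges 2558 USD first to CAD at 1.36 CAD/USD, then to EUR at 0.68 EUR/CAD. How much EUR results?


Step 1: 2558 USD × 1.36 = 3478.88 CAD
Step 2: 3478.88 CAD × 0.68 = 2365.64 EUR
Implied rate USD→EUR = 1.36 × 0.68 = 0.9248
= 2365.64 EUR

2365.64 EUR


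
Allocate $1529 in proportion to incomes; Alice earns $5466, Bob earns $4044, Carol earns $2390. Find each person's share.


Total income = 5466 + 4044 + 2390 = $11900
Alice: $1529 × 5466/11900 = $702.31
Bob: $1529 × 4044/11900 = $519.60
Carol: $1529 × 2390/11900 = $307.08
= Alice: $702.31, Bob: $519.60, Carol: $307.08

Alice: $702.31, Bob: $519.60, Carol: $307.08


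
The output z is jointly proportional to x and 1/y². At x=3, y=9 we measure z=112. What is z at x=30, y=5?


z = k·x/y²
Solve for k using the known point: k = z·y²/x = 112×81/3 = 9072/3 = 3024.0000
Now evaluate at x=30, y=5:
z = k × 30 / 25 = (9072 × 30) / (3 × 25) = 272160/75
= 3628.8000

3628.8000


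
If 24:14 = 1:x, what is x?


Cross multiply: 24 × x = 14 × 1
24x = 14
x = 14 / 24
= 0.58

0.58


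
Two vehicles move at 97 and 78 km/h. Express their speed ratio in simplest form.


Ratio = 97:78
GCD = 1
Simplified = 97:78
Time ratio (same distance) = 78:97
Speed ratio = 97:78

97:78


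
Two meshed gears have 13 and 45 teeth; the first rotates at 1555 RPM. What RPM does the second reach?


Gear ratio = 13:45 = 13:45
RPM_B = RPM_A × (teeth_A / teeth_B)
= 1555 × (13/45)
= 449.2 RPM

449.2 RPM


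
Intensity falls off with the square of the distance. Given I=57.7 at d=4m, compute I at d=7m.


I₁d₁² = I₂d₂²
I₂ = I₁ × (d₁/d₂)²
= 57.7 × (4/7)²
= 57.7 × 16/49
= 923.2/49
≈ 18.8408

18.8408


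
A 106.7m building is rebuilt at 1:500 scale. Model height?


Model size = real / scale
= 106.7 / 500
= 0.2134 m

0.2134 m


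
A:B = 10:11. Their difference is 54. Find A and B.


Let A = 10k, B = 11k.
11k - 10k = 54
1k = 54 → k = 54/1 = 54
A = 10×54 = 540, B = 11×54 = 594
= A = 540, B = 594

A = 540, B = 594


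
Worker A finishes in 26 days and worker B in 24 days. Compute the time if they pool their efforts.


Rate of A = 1/26 per day
Rate of B = 1/24 per day
Combined rate = 1/26 + 1/24 = 50/624 ≈ 0.0801 per day
Days = 1 / combined rate = 624/50
= 12.48 days

12.48 days


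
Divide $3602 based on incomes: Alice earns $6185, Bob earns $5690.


Total income = 6185 + 5690 = $11875
Alice: $3602 × 6185/11875 = $1876.07
Bob: $3602 × 5690/11875 = $1725.93
= Alice: $1876.07, Bob: $1725.93

Alice: $1876.07, Bob: $1725.93


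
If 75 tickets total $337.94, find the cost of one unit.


Unit rate = total / quantity
= 337.94 / 75
= $4.51 per unit

$4.51 per unit


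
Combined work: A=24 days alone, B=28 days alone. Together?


Rate of A = 1/24 per day
Rate of B = 1/28 per day
Combined rate = 1/24 + 1/28 = 52/672 ≈ 0.0774 per day
Days = 1 / combined rate = 672/52
≈ 12.92 days

12.92 days


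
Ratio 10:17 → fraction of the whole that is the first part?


Total parts = 10 + 17 = 27
First part: 10/27 = 10/27
= 10/27

10/27


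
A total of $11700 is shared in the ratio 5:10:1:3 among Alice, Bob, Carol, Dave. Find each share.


Total parts = 5 + 10 + 1 + 3 = 19
Alice: 11700 × 5/19 = 3078.95
Bob: 11700 × 10/19 = 6157.89
Carol: 11700 × 1/19 = 615.79
Dave: 11700 × 3/19 = 1847.37
= Alice: $3078.95, Bob: $6157.89, Carol: $615.79, Dave: $1847.37

Alice: $3078.95, Bob: $6157.89, Carol: $615.79, Dave: $1847.37


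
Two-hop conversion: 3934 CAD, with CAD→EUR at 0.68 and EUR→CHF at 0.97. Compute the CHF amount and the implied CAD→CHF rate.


Step 1: 3934 CAD × 0.68 = 2675.12 EUR
Step 2: 2675.12 EUR × 0.97 = 2594.87 CHF
Implied rate CAD→CHF = 0.68 × 0.97 = 0.6596
= 2594.87 CHF; implied rate 0.6596 CHF/CAD

2594.87 CHF; implied rate 0.6596 CHF/CAD


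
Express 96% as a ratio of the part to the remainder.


96% means 96 parts out of 100; remainder = 4
Part : remainder = 96:4
GCD = 4
= 24:1

24:1


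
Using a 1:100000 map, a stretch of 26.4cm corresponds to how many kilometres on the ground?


Real distance = map distance × scale
= 26.4cm × 100000
= 2640000 cm = 26400.0 m
= 26.400 km

26.400 km


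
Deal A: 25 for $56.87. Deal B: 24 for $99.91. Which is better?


Deal A: $56.87/25 = $2.2748/unit
Deal B: $99.91/24 = $4.1629/unit
A is cheaper per unit
= Deal A

Deal A


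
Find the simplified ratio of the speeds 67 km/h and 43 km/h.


Ratio = 67:43
GCD = 1
Simplified = 67:43
Time ratio (same distance) = 43:67
Speed ratio = 67:43

67:43


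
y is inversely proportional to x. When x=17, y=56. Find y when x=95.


Inverse proportion: x × y = constant
k = 17 × 56 = 952
y₂ = k / 95 = 952 / 95
= 10.02

10.02


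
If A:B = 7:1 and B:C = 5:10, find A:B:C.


Match B: multiply A:B by 5 → 35:5
Multiply B:C by 1 → 5:10
Combined: 35:5:10
GCD = 5
= 7:1:2

7:1:2


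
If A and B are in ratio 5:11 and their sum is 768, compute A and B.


Let A = 5k, B = 11k.
5k + 11k = 768
16k = 768 → k = 768/16 = 48
A = 5×48 = 240, B = 11×48 = 528
= A = 240, B = 528

A = 240, B = 528


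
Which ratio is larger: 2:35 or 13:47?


2/35 = 0.0571
13/47 = 0.2766
0.0571 < 0.2766, so 2:35 is less
= 13:47

13:47


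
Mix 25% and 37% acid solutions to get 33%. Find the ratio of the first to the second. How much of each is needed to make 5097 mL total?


Let x parts of 25% mix with y parts of 37%.
25x + 37y = 33(x + y)
25x + 37y = 33x + 33y
x(25 - 33) = y(33 - 37)
x/y = (37 - 33)/(33 - 25) = 4/8
Simplify: 1:2
Total parts = 3; one part = 5097/3 = 1699.00 mL
25% solution: 1×1699.00 = 1699.00 mL
37% solution: 2×1699.00 = 3398.00 mL
= ratio 1:2; 1699.00 mL and 3398.00 mL

ratio 1:2; 1699.00 mL and 3398.00 mL


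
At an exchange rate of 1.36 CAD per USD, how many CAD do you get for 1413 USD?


Amount × rate = 1413 × 1.36
= 1921.68 CAD

1921.68 CAD


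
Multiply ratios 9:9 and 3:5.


Compound ratio = (9×3) : (9×5)
= 27:45
GCD = 9
= 3:5

3:5


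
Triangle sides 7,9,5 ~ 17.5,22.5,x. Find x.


Scale factor = 17.5/7 = 2.5
Missing side = 5 × 2.5
= 12.5

12.5


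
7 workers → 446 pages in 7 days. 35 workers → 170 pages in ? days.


Days ∝ work / workers, so d₂ = d₁ × (m₁/m₂) × (w₂/w₁)
Workers factor (inverse): 7/35 = 0.2000
Work factor (direct): 170/446 ≈ 0.3812
d₂ = 7 × 7/35 × 170/446 = (7 × 7 × 170) / (35 × 446) = 8330/15610
≈ 0.53 days

0.53 days


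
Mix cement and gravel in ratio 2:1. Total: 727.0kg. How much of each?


Total parts = 2 + 1 = 3
cement: 727.0 × 2/3 = 484.7kg
gravel: 727.0 × 1/3 = 242.3kg
= 484.7kg and 242.3kg

484.7kg and 242.3kg


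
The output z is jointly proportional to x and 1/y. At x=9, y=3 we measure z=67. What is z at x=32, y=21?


z = k·x/y
Solve for k using the known point: k = z·y/x = 67×3/9 = 201/9 ≈ 22.3333
Now evaluate at x=32, y=21:
z = k × 32 / 21 = (201 × 32) / (9 × 21) = 6432/189
≈ 34.0317

34.0317


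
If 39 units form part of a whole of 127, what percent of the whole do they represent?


Percentage = (part / whole) × 100
= (39 / 127) × 100
≈ 30.71%

30.71%


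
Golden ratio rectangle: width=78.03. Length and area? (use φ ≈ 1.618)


φ = (1 + √5) / 2 ≈ 1.618
Length = width × φ = 78.03 × 1.618 = 126.25254
≈ 126.25
Area = width × length = 78.03 × 126.25254 = 9851.4856962 ≈ 9851.49
= Length: 126.25, Area: 9851.49

Length: 126.25, Area: 9851.49


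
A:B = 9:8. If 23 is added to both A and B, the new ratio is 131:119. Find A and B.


Let A = 9k, B = 8k.
(9k + 23) / (8k + 23) = 131/119
Cross-multiply: 119(9k + 23) = 131(8k + 23)
1071k + 2737 = 1048k + 3013
1071k - 1048k = 3013 - 2737
23k = 276
k = 276/23 = 12
A = 9×12 = 108, B = 8×12 = 96
= A = 108, B = 96

A = 108, B = 96


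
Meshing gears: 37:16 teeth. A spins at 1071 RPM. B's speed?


Gear ratio = 37:16 = 37:16
RPM_B = RPM_A × (teeth_A / teeth_B)
= 1071 × (37/16)
= 2476.7 RPM

2476.7 RPM


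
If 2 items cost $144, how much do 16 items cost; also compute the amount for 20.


Direct proportion: y/x = constant
k = 144/2 = 72.0000
y at x=16: k × 16 = 144 × 16 / 2 = 2304/2 = 1152.00
y at x=20: k × 20 = 144 × 20 / 2 = 2880/2 = 1440.00
= 1152.00 and 1440.00

1152.00 and 1440.00


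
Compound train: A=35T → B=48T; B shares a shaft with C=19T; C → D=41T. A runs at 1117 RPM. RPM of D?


Stage 1: RPM_B = RPM_A × t_A/t_B = 1117 × 35/48 = 39095/48 ≈ 814.48
B and C share a shaft → RPM_C = RPM_B
Stage 2: RPM_D = RPM_C × t_C/t_D = RPM_A × (t_A×t_C)/(t_B×t_D)
Overall ratio = (35×19)/(48×41) = 665/1968
RPM_D = 1117 × 665/1968 = 742805/1968
≈ 377.44 RPM

377.44 RPM


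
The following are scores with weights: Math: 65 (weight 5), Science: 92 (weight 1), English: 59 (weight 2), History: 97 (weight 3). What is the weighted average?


Numerator = 65×5 + 92×1 + 59×2 + 97×3
= 325 + 92 + 118 + 291
= 826
Total weight = 11
Weighted avg = 826/11
= 75.09

75.09


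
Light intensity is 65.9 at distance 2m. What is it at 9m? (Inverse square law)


I₁d₁² = I₂d₂²
I₂ = I₁ × (d₁/d₂)²
= 65.9 × (2/9)²
= 65.9 × 4/81
= 263.6/81
≈ 3.2543

3.2543


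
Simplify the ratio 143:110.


GCD(143, 110) = 11
143/11 : 110/11
= 13:10

13:10


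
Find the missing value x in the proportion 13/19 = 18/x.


Cross multiply: 13 × x = 19 × 18
13x = 342
x = 342 / 13
= 26.31

26.31


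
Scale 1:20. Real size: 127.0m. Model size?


Model size = real / scale
= 127.0 / 20
= 6.3500 m

6.3500 m


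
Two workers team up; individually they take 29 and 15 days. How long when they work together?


Rate of A = 1/29 per day
Rate of B = 1/15 per day
Combined rate = 1/29 + 1/15 = 44/435 ≈ 0.1011 per day
Days = 1 / combined rate = 435/44
≈ 9.89 days

9.89 days


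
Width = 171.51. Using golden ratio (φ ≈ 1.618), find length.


φ = (1 + √5) / 2 ≈ 1.618
Length = width × φ = 171.51 × 1.618 = 277.50318
≈ 277.50

277.50


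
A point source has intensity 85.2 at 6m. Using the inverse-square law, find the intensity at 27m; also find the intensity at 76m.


I₁d₁² = I₂d₂²
I at 27m = 85.2 × (6/27)² = 85.2 × 36/729 = 3067.2/729 ≈ 4.2074
I at 76m = 85.2 × (6/76)² = 85.2 × 36/5776 = 3067.2/5776 ≈ 0.5310
= 4.2074 and 0.5310

4.2074 and 0.5310


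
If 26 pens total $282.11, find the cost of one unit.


Unit rate = total / quantity
= 282.11 / 26
= $10.85 per unit

$10.85 per unit


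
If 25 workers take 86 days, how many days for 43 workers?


Inverse proportion: x × y = constant
k = 25 × 86 = 2150
y₂ = k / 43 = 2150 / 43
= 50.00

50.00


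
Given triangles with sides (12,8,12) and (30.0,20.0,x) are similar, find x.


Scale factor = 30.0/12 = 2.5
Missing side = 12 × 2.5
= 30.0

30.0


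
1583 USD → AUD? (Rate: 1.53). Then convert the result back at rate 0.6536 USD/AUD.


Amount × rate = 1583 × 1.53 = 2421.99 AUD
Round-trip: 2421.99 × 0.6536 = 1583.01 USD
= 2421.99 AUD, then 1583.01 USD

2421.99 AUD, then 1583.01 USD


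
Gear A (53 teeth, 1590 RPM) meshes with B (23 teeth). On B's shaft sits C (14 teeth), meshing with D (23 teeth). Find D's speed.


Stage 1: RPM_B = RPM_A × t_A/t_B = 1590 × 53/23 = 84270/23 ≈ 3663.91
B and C share a shaft → RPM_C = RPM_B
Stage 2: RPM_D = RPM_C × t_C/t_D = RPM_A × (t_A×t_C)/(t_B×t_D)
Overall ratio = (53×14)/(23×23) = 742/529
RPM_D = 1590 × 742/529 = 1179780/529
≈ 2230.21 RPM

2230.21 RPM


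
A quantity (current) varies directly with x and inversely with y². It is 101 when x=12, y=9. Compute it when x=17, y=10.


z = k·x/y²
Solve for k using the known point: k = z·y²/x = 101×81/12 = 8181/12 = 681.7500
Now evaluate at x=17, y=10:
z = k × 17 / 100 = (8181 × 17) / (12 × 100) = 139077/1200
= 115.8975

115.8975


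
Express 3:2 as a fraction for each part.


Total parts = 3 + 2 = 5
First part: 3/5 = 3/5
Second part: 2/5 = 2/5
= 3/5 and 2/5

3/5 and 2/5


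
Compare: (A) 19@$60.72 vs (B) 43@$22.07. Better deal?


Deal A: $60.72/19 = $3.1958/unit
Deal B: $22.07/43 = $0.5133/unit
B is cheaper per unit
= Deal B

Deal B


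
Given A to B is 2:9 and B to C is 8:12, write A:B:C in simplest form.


Match B: multiply A:B by 8 → 16:72
Multiply B:C by 9 → 72:108
Combined: 16:72:108
GCD = 4
= 4:18:27

4:18:27


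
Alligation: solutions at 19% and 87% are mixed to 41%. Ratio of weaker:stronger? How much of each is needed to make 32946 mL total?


Let x parts of 19% mix with y parts of 87%.
19x + 87y = 41(x + y)
19x + 87y = 41x + 41y
x(19 - 41) = y(41 - 87)
x/y = (87 - 41)/(41 - 19) = 46/22
Simplify: 23:11
Total parts = 34; one part = 32946/34 = 969.00 mL
19% solution: 23×969.00 = 22287.00 mL
87% solution: 11×969.00 = 10659.00 mL
= ratio 23:11; 22287.00 mL and 10659.00 mL

ratio 23:11; 22287.00 mL and 10659.00 mL


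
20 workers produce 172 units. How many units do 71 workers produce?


Direct proportion: y/x = constant
k = 172/20 = 8.6000
y₂ = k × 71 = 172 × 71 / 20 = 12212/20
= 610.60

610.60


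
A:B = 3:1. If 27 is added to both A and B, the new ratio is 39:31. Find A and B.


Let A = 3k, B = 1k.
(3k + 27) / (1k + 27) = 39/31
Cross-multiply: 31(3k + 27) = 39(1k + 27)
93k + 837 = 39k + 1053
93k - 39k = 1053 - 837
54k = 216
k = 216/54 = 4
A = 3×4 = 12, B = 1×4 = 4
= A = 12, B = 4

A = 12, B = 4


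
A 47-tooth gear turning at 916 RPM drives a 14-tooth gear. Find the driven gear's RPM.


Gear ratio = 47:14 = 47:14
RPM_B = RPM_A × (teeth_A / teeth_B)
= 916 × (47/14)
= 3075.1 RPM

3075.1 RPM


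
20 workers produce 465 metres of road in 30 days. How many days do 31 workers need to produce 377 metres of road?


Days ∝ work / workers, so d₂ = d₁ × (m₁/m₂) × (w₂/w₁)
Workers factor (inverse): 20/31 ≈ 0.6452
Work factor (direct): 377/465 ≈ 0.8108
d₂ = 30 × 20/31 × 377/465 = (30 × 20 × 377) / (31 × 465) = 226200/14415
≈ 15.69 days

15.69 days


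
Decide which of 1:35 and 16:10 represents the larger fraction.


1/35 = 0.0286
16/10 = 1.6000
0.0286 < 1.6000, so 1:35 is less
= 16:10

16:10


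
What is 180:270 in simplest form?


GCD(180, 270) = 90
180/90 : 270/90
= 2:3

2:3


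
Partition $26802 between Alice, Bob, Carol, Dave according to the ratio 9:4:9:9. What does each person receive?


Total parts = 9 + 4 + 9 + 9 = 31
Alice: 26802 × 9/31 = 7781.23
Bob: 26802 × 4/31 = 3458.32
Carol: 26802 × 9/31 = 7781.23
Dave: 26802 × 9/31 = 7781.23
= Alice: $7781.23, Bob: $3458.32, Carol: $7781.23, Dave: $7781.23

Alice: $7781.23, Bob: $3458.32, Carol: $7781.23, Dave: $7781.23


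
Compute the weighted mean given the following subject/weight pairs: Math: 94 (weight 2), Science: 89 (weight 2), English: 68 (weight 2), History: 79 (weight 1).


Numerator = 94×2 + 89×2 + 68×2 + 79×1
= 188 + 178 + 136 + 79
= 581
Total weight = 7
Weighted avg = 581/7
= 83.00

83.00


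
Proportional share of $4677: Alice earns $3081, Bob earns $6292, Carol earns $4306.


Total income = 3081 + 6292 + 4306 = $13679
Alice: $4677 × 3081/13679 = $1053.43
Bob: $4677 × 6292/13679 = $2151.30
Carol: $4677 × 4306/13679 = $1472.27
= Alice: $1053.43, Bob: $2151.30, Carol: $1472.27

Alice: $1053.43, Bob: $2151.30, Carol: $1472.27


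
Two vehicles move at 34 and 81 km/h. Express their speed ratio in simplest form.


Ratio = 34:81
GCD = 1
Simplified = 34:81
Time ratio (same distance) = 81:34
Speed ratio = 34:81

34:81


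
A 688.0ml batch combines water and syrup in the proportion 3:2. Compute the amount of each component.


Total parts = 3 + 2 = 5
water: 688.0 × 3/5 = 412.8ml
syrup: 688.0 × 2/5 = 275.2ml
= 412.8ml and 275.2ml

412.8ml and 275.2ml


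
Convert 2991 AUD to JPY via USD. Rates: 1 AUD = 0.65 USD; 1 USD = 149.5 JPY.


Step 1: 2991 AUD × 0.65 = 1944.15 USD
Step 2: 1944.15 USD × 149.5 = 290650.43 JPY
Implied rate AUD→JPY = 0.65 × 149.5 = 97.1750
= 290650.43 JPY

290650.43 JPY


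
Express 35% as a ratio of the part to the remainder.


35% means 35 parts out of 100; remainder = 65
Part : remainder = 35:65
GCD = 5
= 7:13

7:13


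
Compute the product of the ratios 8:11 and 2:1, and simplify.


Compound ratio = (8×2) : (11×1)
= 16:11
GCD = 1
= 16:11

16:11


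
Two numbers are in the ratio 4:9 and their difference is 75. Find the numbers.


Let A = 4k, B = 9k.
9k - 4k = 75
5k = 75 → k = 75/5 = 15
A = 4×15 = 60, B = 9×15 = 135
= A = 60, B = 135

A = 60, B = 135


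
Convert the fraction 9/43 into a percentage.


Percentage = (part / whole) × 100
= (9 / 43) × 100
≈ 20.93%

20.93%


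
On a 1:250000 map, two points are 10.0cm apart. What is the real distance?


Real distance = map distance × scale
= 10.0cm × 250000
= 2500000 cm = 25000.0 m
= 25.000 km

25.000 km


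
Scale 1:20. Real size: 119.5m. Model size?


Model size = real / scale
= 119.5 / 20
= 5.9750 m

5.9750 m


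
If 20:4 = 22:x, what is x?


Cross multiply: 20 × x = 4 × 22
20x = 88
x = 88 / 20
= 4.40

4.40


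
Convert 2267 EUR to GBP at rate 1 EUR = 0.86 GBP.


Amount × rate = 2267 × 0.86
= 1949.62 GBP

1949.62 GBP


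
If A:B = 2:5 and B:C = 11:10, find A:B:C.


Match B: multiply A:B by 11 → 22:55
Multiply B:C by 5 → 55:50
Combined: 22:55:50
GCD = 1
= 22:55:50

22:55:50


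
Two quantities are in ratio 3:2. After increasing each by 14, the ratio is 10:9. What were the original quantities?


Let A = 3k, B = 2k.
(3k + 14) / (2k + 14) = 10/9
Cross-multiply: 9(3k + 14) = 10(2k + 14)
27k + 126 = 20k + 140
27k - 20k = 140 - 126
7k = 14
k = 14/7 = 2
A = 3×2 = 6, B = 2×2 = 4
= A = 6, B = 4

A = 6, B = 4


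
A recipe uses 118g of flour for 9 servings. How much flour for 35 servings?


Direct proportion: y/x = constant
k = 118/9 ≈ 13.1111
y₂ = k × 35 = 118 × 35 / 9 = 4130/9
≈ 458.89

458.89


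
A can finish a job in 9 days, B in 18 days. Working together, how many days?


Rate of A = 1/9 per day
Rate of B = 1/18 per day
Combined rate = 1/9 + 1/18 = 27/162 ≈ 0.1667 per day
Days = 1 / combined rate = 162/27
= 6.00 days

6.00 days


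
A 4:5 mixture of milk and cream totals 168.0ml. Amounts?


Total parts = 4 + 5 = 9
milk: 168.0 × 4/9 = 74.7ml
cream: 168.0 × 5/9 = 93.3ml
= 74.7ml and 93.3ml

74.7ml and 93.3ml


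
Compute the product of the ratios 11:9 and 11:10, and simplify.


Compound ratio = (11×11) : (9×10)
= 121:90
GCD = 1
= 121:90

121:90


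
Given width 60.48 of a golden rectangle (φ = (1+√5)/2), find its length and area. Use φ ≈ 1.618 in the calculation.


φ = (1 + √5) / 2 ≈ 1.618
Length = width × φ = 60.48 × 1.618 = 97.85664
≈ 97.86
Area = width × length = 60.48 × 97.85664 = 5918.3695872 ≈ 5918.37
= Length: 97.86, Area: 5918.37

Length: 97.86, Area: 5918.37


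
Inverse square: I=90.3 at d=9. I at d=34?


I₁d₁² = I₂d₂²
I₂ = I₁ × (d₁/d₂)²
= 90.3 × (9/34)²
= 90.3 × 81/1156
= 7314.3/1156
≈ 6.3272

6.3272


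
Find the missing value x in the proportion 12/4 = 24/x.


Cross multiply: 12 × x = 4 × 24
12x = 96
x = 96 / 12
= 8.00

8.00


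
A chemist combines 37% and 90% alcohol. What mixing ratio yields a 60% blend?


Let x parts of 37% mix with y parts of 90%.
37x + 90y = 60(x + y)
37x + 90y = 60x + 60y
x(37 - 60) = y(60 - 90)
x/y = (90 - 60)/(60 - 37) = 30/23
Simplify: 30:23
= 30:23

30:23


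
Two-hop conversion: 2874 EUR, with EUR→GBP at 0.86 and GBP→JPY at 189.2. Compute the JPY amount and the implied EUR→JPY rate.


Step 1: 2874 EUR × 0.86 = 2471.64 GBP
Step 2: 2471.64 GBP × 189.2 = 467634.29 JPY
Implied rate EUR→JPY = 0.86 × 189.2 = 162.7120
= 467634.29 JPY; implied rate 162.7120 JPY/EUR

467634.29 JPY; implied rate 162.7120 JPY/EUR


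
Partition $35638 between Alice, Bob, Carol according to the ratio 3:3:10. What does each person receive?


Total parts = 3 + 3 + 10 = 16
Alice: 35638 × 3/16 = 6682.13
Bob: 35638 × 3/16 = 6682.13
Carol: 35638 × 10/16 = 22273.75
= Alice: $6682.13, Bob: $6682.13, Carol: $22273.75

Alice: $6682.13, Bob: $6682.13, Carol: $22273.75


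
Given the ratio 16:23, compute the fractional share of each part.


Total parts = 16 + 23 = 39
First part: 16/39 = 16/39
Second part: 23/39 = 23/39
= 16/39 and 23/39

16/39 and 23/39


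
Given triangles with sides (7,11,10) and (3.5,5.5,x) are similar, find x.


Scale factor = 3.5/7 = 0.5
Missing side = 10 × 0.5
= 5.0

5.0


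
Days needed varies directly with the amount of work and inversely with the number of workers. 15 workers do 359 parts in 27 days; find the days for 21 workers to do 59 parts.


Days ∝ work / workers, so d₂ = d₁ × (m₁/m₂) × (w₂/w₁)
Workers factor (inverse): 15/21 ≈ 0.7143
Work factor (direct): 59/359 ≈ 0.1643
d₂ = 27 × 15/21 × 59/359 = (27 × 15 × 59) / (21 × 359) = 23895/7539
≈ 3.17 days

3.17 days


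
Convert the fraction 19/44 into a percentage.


Percentage = (part / whole) × 100
= (19 / 44) × 100
≈ 43.18%

43.18%


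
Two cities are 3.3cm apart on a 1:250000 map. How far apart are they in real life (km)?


Real distance = map distance × scale
= 3.3cm × 250000
= 825000 cm = 8250.0 m
= 8.250 km

8.250 km


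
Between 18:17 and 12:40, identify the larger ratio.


18/17 = 1.0588
12/40 = 0.3000
1.0588 > 0.3000, so 18:17 is greater
= 18:17

18:17


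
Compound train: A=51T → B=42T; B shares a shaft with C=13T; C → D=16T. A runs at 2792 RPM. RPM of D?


Stage 1: RPM_B = RPM_A × t_A/t_B = 2792 × 51/42 = 142392/42 ≈ 3390.29
B and C share a shaft → RPM_C = RPM_B
Stage 2: RPM_D = RPM_C × t_C/t_D = RPM_A × (t_A×t_C)/(t_B×t_D)
Overall ratio = (51×13)/(42×16) = 663/672
RPM_D = 2792 × 663/672 = 1851096/672
≈ 2754.61 RPM

2754.61 RPM


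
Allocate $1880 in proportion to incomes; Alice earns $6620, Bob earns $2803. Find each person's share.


Total income = 6620 + 2803 = $9423
Alice: $1880 × 6620/9423 = $1320.77
Bob: $1880 × 2803/9423 = $559.23
= Alice: $1320.77, Bob: $559.23

Alice: $1320.77, Bob: $559.23


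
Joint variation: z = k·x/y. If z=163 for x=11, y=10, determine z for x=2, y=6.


z = k·x/y
Solve for k using the known point: k = z·y/x = 163×10/11 = 1630/11 ≈ 148.1818
Now evaluate at x=2, y=6:
z = k × 2 / 6 = (1630 × 2) / (11 × 6) = 3260/66
≈ 49.3939

49.3939


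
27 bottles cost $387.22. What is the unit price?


Unit rate = total / quantity
= 387.22 / 27
= $14.34 per unit

$14.34 per unit


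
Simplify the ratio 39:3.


GCD(39, 3) = 3
39/3 : 3/3
= 13:1

13:1


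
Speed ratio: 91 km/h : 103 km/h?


Ratio = 91:103
GCD = 1
Simplified = 91:103
Time ratio (same distance) = 103:91
Speed ratio = 91:103

91:103


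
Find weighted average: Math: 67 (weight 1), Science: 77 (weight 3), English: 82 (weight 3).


Numerator = 67×1 + 77×3 + 82×3
= 67 + 231 + 246
= 544
Total weight = 7
Weighted avg = 544/7
= 77.71

77.71


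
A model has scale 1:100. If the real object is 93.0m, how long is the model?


Model size = real / scale
= 93.0 / 100
= 0.9300 m

0.9300 m


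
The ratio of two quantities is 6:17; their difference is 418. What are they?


Let A = 6k, B = 17k.
17k - 6k = 418
11k = 418 → k = 418/11 = 38
A = 6×38 = 228, B = 17×38 = 646
= A = 228, B = 646

A = 228, B = 646


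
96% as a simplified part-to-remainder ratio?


96% means 96 parts out of 100; remainder = 4
Part : remainder = 96:4
GCD = 4
= 24:1

24:1


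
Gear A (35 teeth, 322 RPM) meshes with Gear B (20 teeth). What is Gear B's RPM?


Gear ratio = 35:20 = 7:4
RPM_B = RPM_A × (teeth_A / teeth_B)
= 322 × (35/20)
= 563.5 RPM

563.5 RPM


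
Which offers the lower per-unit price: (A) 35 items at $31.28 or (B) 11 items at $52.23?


Deal A: $31.28/35 = $0.8937/unit
Deal B: $52.23/11 = $4.7482/unit
A is cheaper per unit
= Deal A

Deal A


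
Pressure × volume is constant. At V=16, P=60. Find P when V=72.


Inverse proportion: x × y = constant
k = 16 × 60 = 960
y₂ = k / 72 = 960 / 72
= 13.33

13.33


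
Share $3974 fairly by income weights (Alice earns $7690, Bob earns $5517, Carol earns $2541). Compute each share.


Total income = 7690 + 5517 + 2541 = $15748
Alice: $3974 × 7690/15748 = $1940.57
Bob: $3974 × 5517/15748 = $1392.21
Carol: $3974 × 2541/15748 = $641.22
= Alice: $1940.57, Bob: $1392.21, Carol: $641.22

Alice: $1940.57, Bob: $1392.21, Carol: $641.22


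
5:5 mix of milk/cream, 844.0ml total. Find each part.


Total parts = 5 + 5 = 10
milk: 844.0 × 5/10 = 422.0ml
cream: 844.0 × 5/10 = 422.0ml
= 422.0ml and 422.0ml

422.0ml and 422.0ml


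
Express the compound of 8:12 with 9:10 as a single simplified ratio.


Compound ratio = (8×9) : (12×10)
= 72:120
GCD = 24
= 3:5

3:5


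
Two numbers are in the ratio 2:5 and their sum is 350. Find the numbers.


Let A = 2k, B = 5k.
2k + 5k = 350
7k = 350 → k = 350/7 = 50
A = 2×50 = 100, B = 5×50 = 250
= A = 100, B = 250

A = 100, B = 250


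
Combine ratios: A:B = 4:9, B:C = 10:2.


Match B: multiply A:B by 10 → 40:90
Multiply B:C by 9 → 90:18
Combined: 40:90:18
GCD = 2
= 20:45:9

20:45:9


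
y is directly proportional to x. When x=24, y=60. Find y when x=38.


Direct proportion: y/x = constant
k = 60/24 = 2.5000
y₂ = k × 38 = 60 × 38 / 24 = 2280/24
= 95.00

95.00


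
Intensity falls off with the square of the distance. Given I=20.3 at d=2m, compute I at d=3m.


I₁d₁² = I₂d₂²
I₂ = I₁ × (d₁/d₂)²
= 20.3 × (2/3)²
= 20.3 × 4/9
= 81.2/9
≈ 9.0222

9.0222


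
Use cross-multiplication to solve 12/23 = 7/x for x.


Cross multiply: 12 × x = 23 × 7
12x = 161
x = 161 / 12
= 13.42

13.42


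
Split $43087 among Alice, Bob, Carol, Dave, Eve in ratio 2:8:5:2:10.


Total parts = 2 + 8 + 5 + 2 + 10 = 27
Alice: 43087 × 2/27 = 3191.63
Bob: 43087 × 8/27 = 12766.52
Carol: 43087 × 5/27 = 7979.07
Dave: 43087 × 2/27 = 3191.63
Eve: 43087 × 10/27 = 15958.15
= Alice: $3191.63, Bob: $12766.52, Carol: $7979.07, Dave: $3191.63, Eve: $15958.15

Alice: $3191.63, Bob: $12766.52, Carol: $7979.07, Dave: $3191.63, Eve: $15958.15


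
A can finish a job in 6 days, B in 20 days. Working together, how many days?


Rate of A = 1/6 per day
Rate of B = 1/20 per day
Combined rate = 1/6 + 1/20 = 26/120 ≈ 0.2167 per day
Days = 1 / combined rate = 120/26
≈ 4.62 days

4.62 days


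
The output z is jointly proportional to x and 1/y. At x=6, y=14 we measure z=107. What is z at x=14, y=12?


z = k·x/y
Solve for k using the known point: k = z·y/x = 107×14/6 = 1498/6 ≈ 249.6667
Now evaluate at x=14, y=12:
z = k × 14 / 12 = (1498 × 14) / (6 × 12) = 20972/72
≈ 291.2778

291.2778


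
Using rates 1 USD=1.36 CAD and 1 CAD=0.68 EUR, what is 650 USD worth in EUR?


Step 1: 650 USD × 1.36 = 884.00 CAD
Step 2: 884.00 CAD × 0.68 = 601.12 EUR
Implied rate USD→EUR = 1.36 × 0.68 = 0.9248
= 601.12 EUR

601.12 EUR


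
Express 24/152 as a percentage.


Percentage = (part / whole) × 100
= (24 / 152) × 100
≈ 15.79%

15.79%


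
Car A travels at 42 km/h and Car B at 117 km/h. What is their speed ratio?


Ratio = 42:117
GCD = 3
Simplified = 14:39
Time ratio (same distance) = 39:14
Speed ratio = 14:39

14:39


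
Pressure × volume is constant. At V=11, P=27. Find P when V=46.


Inverse proportion: x × y = constant
k = 11 × 27 = 297
y₂ = k / 46 = 297 / 46
= 6.46

6.46


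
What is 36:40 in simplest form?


GCD(36, 40) = 4
36/4 : 40/4
= 9:10

9:10


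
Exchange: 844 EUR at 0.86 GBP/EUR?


Amount × rate = 844 × 0.86
= 725.84 GBP

725.84 GBP
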